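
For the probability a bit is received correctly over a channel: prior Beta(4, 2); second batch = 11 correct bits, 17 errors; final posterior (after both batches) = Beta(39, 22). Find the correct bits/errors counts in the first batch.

24 correct bits and 3 errors

Sequential conjugate updates are equivalent to a single update on the pooled data, so total successes = posterior α − prior α and total failures = posterior β − prior β.
Total across both batches: 39−4=35 correct bits, 22−2=20 errors.
Subtract the second batch: 35−11=24 correct bits and 20−17=3 errors.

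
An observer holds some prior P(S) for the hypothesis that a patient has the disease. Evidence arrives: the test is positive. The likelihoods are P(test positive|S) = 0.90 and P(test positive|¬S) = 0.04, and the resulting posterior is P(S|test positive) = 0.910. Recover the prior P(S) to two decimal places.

P(S) = 0.31

In odds form, posterior odds = prior odds × likelihood ratio, so prior odds = posterior odds ÷ LR.
Posterior odds = 0.910/(1−0.910) = 10.1111. LR = 0.90/0.04 = 22.5000.
Prior odds = 10.1111/22.5000 = 0.4494, so P(S) = 0.4494/(1+0.4494) ≈ 0.31.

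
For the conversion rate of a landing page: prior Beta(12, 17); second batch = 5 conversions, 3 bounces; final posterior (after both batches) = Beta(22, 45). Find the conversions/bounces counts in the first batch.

5 conversions and 25 bounces

Sequential conjugate updates are equivalent to a single update on the pooled data, so total successes = posterior α − prior α and total failures = posterior β − prior β.
Total across both batches: 22−12=10 conversions, 45−17=28 bounces.
Subtract the second batch: 10−5=5 conversions and 28−3=25 bounces.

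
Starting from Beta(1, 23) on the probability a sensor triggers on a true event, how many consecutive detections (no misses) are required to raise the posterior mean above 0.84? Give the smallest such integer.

k = 120

After k detections and 0 misses the posterior is Beta(1+k, 23), with mean (1+k)/(1+23+k).
Set (1+k)/(24+k) > 0.84 and solve: k > (0.84·24 − 1)/(1 − 0.84) = 119.750.
The smallest integer exceeding 119.750 is 120.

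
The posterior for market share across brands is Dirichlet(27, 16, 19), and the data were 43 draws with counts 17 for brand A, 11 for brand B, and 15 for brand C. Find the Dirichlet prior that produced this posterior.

Dirichlet(10, 5, 4)

For a Dirichlet(α) prior with multinomial counts c, the posterior is Dirichlet(α + c) componentwise.
Subtract each count from the matching posterior parameter: 27−17=10, 16−11=5, 19−15=4.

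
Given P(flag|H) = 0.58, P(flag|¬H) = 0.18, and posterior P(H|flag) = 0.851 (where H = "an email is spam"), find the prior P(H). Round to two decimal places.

In odds form, posterior odds = prior odds × likelihood ratio, so prior odds = posterior odds ÷ LR.
Posterior odds = 0.851/(1−0.851) = 5.7114. LR = 0.58/0.18 = 3.2222.
Prior odds = 5.7114/3.2222 = 1.7725, so P(H) = 1.7725/(1+1.7725) ≈ 0.64.

P(H) = 0.64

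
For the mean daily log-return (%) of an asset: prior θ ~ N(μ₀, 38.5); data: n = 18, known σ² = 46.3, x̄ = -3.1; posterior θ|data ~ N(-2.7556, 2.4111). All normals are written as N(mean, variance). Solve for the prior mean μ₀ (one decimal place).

With known observation variance, the Normal–Normal posterior has precision τ_n = τ₀ + n/σ² and mean μ_n = (τ₀μ₀ + (n/σ²)x̄)/τ_n.
Here τ₀ = 1/38.5 = 0.025974 and τ_data = 18/46.3 = 0.388769, so τ_n = 0.414743.
Rearranging for μ₀: μ₀ = (μ_n·τ_n − τ_data·x̄)/τ₀ = (-2.7556·0.414743 − 0.388769·-3.1) / 0.025974 = 0.062318/0.025974 ≈ 2.4.

μ₀ = 2.4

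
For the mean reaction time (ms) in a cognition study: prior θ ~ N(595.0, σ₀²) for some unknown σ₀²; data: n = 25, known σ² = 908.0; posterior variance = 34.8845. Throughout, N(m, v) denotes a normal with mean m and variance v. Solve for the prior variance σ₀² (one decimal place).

σ₀² = 882.6

For the Normal–Normal model with known σ², precisions add: τ_n = τ₀ + n/σ².
So 1/σ₀² = 1/34.8845 − 25/908.0 = 0.028666 − 0.027533 = 0.001133.
Hence σ₀² = 1/0.001133 ≈ 882.6.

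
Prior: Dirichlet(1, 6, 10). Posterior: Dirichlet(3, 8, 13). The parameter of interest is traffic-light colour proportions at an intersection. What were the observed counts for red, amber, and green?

counts (2, 2, 3)

For a Dirichlet(α) prior with multinomial counts c, the posterior is Dirichlet(α + c) componentwise.
Counts are posterior − prior componentwise: 3−1=2, 8−6=2, 13−10=3.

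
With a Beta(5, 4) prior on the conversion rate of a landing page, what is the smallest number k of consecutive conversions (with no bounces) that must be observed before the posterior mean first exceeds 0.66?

k = 3

After k conversions and 0 bounces the posterior is Beta(5+k, 4), with mean (5+k)/(5+4+k).
Set (5+k)/(9+k) > 0.66 and solve: k > (0.66·9 − 5)/(1 − 0.66) = 2.765.
The smallest integer exceeding 2.765 is 3.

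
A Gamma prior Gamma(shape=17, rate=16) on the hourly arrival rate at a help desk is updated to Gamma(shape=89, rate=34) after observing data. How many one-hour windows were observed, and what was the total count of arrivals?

Gamma–Poisson conjugacy: posterior shape = α + Σxᵢ, posterior rate = β + n.
Matching: Σxᵢ = 89 − 17 = 72 and n = 34 − 16 = 18.

n = 18 one-hour windows with total 72 arrivals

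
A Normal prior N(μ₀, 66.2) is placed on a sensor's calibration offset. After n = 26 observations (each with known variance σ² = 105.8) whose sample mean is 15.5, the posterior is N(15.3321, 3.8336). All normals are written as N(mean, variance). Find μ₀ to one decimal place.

With known observation variance, the Normal–Normal posterior has precision τ_n = τ₀ + n/σ² and mean μ_n = (τ₀μ₀ + (n/σ²)x̄)/τ_n.
Here τ₀ = 1/66.2 = 0.015106 and τ_data = 26/105.8 = 0.245747, so τ_n = 0.260853.
Rearranging for μ₀: μ₀ = (μ_n·τ_n − τ_data·x̄)/τ₀ = (15.3321·0.260853 − 0.245747·15.5) / 0.015106 = 0.190346/0.015106 ≈ 12.6.

μ₀ = 12.6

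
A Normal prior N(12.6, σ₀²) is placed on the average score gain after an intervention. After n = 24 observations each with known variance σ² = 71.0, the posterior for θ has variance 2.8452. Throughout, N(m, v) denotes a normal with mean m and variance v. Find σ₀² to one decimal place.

For the Normal–Normal model with known σ², precisions add: τ_n = τ₀ + n/σ².
So 1/σ₀² = 1/2.8452 − 24/71.0 = 0.351469 − 0.338028 = 0.013441.
Hence σ₀² = 1/0.013441 ≈ 74.4.

σ₀² = 74.4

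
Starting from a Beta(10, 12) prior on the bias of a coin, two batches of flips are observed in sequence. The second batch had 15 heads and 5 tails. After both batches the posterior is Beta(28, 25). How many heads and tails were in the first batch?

3 heads and 8 tails

Sequential conjugate updates are equivalent to a single update on the pooled data, so total successes = posterior α − prior α and total failures = posterior β − prior β.
Total across both batches: 28−10=18 heads, 25−12=13 tails.
Subtract the second batch: 18−15=3 heads and 13−5=8 tails.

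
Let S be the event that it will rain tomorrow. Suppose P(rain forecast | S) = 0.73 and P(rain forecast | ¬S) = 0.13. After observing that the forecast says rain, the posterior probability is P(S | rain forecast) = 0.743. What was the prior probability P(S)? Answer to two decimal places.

P(S) = 0.34

In odds form, posterior odds = prior odds × likelihood ratio, so prior odds = posterior odds ÷ LR.
Posterior odds = 0.743/(1−0.743) = 2.8911. LR = 0.73/0.13 = 5.6154.
Prior odds = 2.8911/5.6154 = 0.5149, so P(S) = 0.5149/(1+0.5149) ≈ 0.34.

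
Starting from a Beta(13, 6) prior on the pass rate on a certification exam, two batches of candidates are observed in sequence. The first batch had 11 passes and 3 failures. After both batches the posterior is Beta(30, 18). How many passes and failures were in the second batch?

6 passes and 9 failures

Because Beta–binomial updating is additive in the counts, the combined data contributed (α_post−α_prior, β_post−β_prior) successes and failures.
Total across both batches: 30−13=17 passes, 18−6=12 failures.
Subtract the first batch: 17−11=6 passes and 12−3=9 failures.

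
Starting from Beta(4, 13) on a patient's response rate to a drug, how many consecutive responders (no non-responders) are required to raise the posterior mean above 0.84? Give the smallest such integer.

k = 65

After k responders and 0 non-responders the posterior is Beta(4+k, 13), with mean (4+k)/(4+13+k).
Set (4+k)/(17+k) > 0.84 and solve: k > (0.84·17 − 4)/(1 − 0.84) = 64.250.
The smallest integer exceeding 64.250 is 65.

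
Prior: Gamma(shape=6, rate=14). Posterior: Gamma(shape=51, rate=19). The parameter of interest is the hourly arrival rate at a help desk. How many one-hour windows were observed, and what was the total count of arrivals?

n = 5 one-hour windows with total 45 arrivals

Gamma–Poisson conjugacy: posterior shape = α + Σxᵢ, posterior rate = β + n.
Matching: Σxᵢ = 51 − 6 = 45 and n = 19 − 14 = 5.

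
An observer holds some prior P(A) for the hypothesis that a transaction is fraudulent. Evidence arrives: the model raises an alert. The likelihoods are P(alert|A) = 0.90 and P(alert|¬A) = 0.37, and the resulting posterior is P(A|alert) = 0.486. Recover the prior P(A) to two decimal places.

Bayes' rule in odds form gives O(A|E) = O(A)·[P(E|A)/P(E|¬A)], hence O(A) = O(A|E)/LR.
Posterior odds = 0.486/(1−0.486) = 0.9455. LR = 0.90/0.37 = 2.4324.
Prior odds = 0.9455/2.4324 = 0.3887, so P(A) = 0.3887/(1+0.3887) ≈ 0.28.

P(A) = 0.28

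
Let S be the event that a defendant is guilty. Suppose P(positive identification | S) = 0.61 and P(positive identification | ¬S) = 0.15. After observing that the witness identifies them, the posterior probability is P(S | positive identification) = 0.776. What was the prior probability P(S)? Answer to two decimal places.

P(S) = 0.46

Bayes' rule in odds form gives O(S|E) = O(S)·[P(E|S)/P(E|¬S)], hence O(S) = O(S|E)/LR.
Posterior odds = 0.776/(1−0.776) = 3.4643. LR = 0.61/0.15 = 4.0667.
Prior odds = 3.4643/4.0667 = 0.8519, so P(S) = 0.8519/(1+0.8519) ≈ 0.46.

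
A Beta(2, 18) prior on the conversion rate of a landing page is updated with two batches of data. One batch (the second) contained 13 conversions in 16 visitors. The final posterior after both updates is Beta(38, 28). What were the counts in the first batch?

23 conversions and 7 bounces

Because Beta–binomial updating is additive in the counts, the combined data contributed (α_post−α_prior, β_post−β_prior) successes and failures.
Total across both batches: 38−2=36 conversions, 28−18=10 bounces.
Subtract the second batch: 36−13=23 conversions and 10−3=7 bounces.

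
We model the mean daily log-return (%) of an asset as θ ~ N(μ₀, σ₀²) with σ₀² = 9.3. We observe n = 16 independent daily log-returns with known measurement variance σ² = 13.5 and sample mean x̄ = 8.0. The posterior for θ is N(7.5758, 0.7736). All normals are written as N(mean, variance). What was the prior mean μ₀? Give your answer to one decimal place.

The posterior mean is a precision-weighted average: μ_n = (τ₀μ₀ + τ_data·x̄)/(τ₀+τ_data), with τ₀=1/σ₀² and τ_data=n/σ².
Here τ₀ = 1/9.3 = 0.107527 and τ_data = 16/13.5 = 1.185185, so τ_n = 1.292712.
Rearranging for μ₀: μ₀ = (μ_n·τ_n − τ_data·x̄)/τ₀ = (7.5758·1.292712 − 1.185185·8.0) / 0.107527 = 0.311848/0.107527 ≈ 2.9.

μ₀ = 2.9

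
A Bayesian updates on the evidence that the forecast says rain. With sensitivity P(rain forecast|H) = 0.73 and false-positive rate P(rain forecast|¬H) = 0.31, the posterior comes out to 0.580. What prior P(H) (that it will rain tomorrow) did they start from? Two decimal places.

In odds form, posterior odds = prior odds × likelihood ratio, so prior odds = posterior odds ÷ LR.
Posterior odds = 0.580/(1−0.580) = 1.3810. LR = 0.73/0.31 = 2.3548.
Prior odds = 1.3810/2.3548 = 0.5865, so P(H) = 0.5865/(1+0.5865) ≈ 0.37.

P(H) = 0.37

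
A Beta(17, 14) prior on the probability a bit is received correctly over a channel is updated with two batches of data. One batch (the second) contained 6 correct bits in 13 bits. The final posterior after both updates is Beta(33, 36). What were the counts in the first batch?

10 correct bits and 15 errors

Because Beta–binomial updating is additive in the counts, the combined data contributed (α_post−α_prior, β_post−β_prior) successes and failures.
Total across both batches: 33−17=16 correct bits, 36−14=22 errors.
Subtract the second batch: 16−6=10 correct bits and 22−7=15 errors.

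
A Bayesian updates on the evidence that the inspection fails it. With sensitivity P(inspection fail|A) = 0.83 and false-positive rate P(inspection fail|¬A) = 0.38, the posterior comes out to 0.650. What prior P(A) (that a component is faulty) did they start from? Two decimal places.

P(A) = 0.46

In odds form, posterior odds = prior odds × likelihood ratio, so prior odds = posterior odds ÷ LR.
Posterior odds = 0.650/(1−0.650) = 1.8571. LR = 0.83/0.38 = 2.1842.
Prior odds = 1.8571/2.1842 = 0.8502, so P(A) = 0.8502/(1+0.8502) ≈ 0.46.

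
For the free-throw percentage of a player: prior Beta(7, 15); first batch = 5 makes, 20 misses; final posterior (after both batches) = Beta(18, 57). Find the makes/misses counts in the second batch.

Because Beta–binomial updating is additive in the counts, the combined data contributed (α_post−α_prior, β_post−β_prior) successes and failures.
Total across both batches: 18−7=11 makes, 57−15=42 misses.
Subtract the first batch: 11−5=6 makes and 42−20=22 misses.

6 makes and 22 misses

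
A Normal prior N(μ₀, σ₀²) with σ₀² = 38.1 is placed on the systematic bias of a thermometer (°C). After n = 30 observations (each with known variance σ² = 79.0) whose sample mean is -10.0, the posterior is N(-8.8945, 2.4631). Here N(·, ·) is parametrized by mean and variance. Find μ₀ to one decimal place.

μ₀ = 7.1

The posterior mean is a precision-weighted average: μ_n = (τ₀μ₀ + τ_data·x̄)/(τ₀+τ_data), with τ₀=1/σ₀² and τ_data=n/σ².
Here τ₀ = 1/38.1 = 0.026247 and τ_data = 30/79.0 = 0.379747, so τ_n = 0.405994.
Rearranging for μ₀: μ₀ = (μ_n·τ_n − τ_data·x̄)/τ₀ = (-8.8945·0.405994 − 0.379747·-10.0) / 0.026247 = 0.186356/0.026247 ≈ 7.1.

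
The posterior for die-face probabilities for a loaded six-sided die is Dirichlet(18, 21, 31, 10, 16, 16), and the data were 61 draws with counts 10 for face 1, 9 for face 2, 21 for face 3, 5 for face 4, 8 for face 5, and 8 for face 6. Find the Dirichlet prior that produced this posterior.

For a Dirichlet(α) prior with multinomial counts c, the posterior is Dirichlet(α + c) componentwise.
Subtract each count from the matching posterior parameter: 18−10=8, 21−9=12, 31−21=10, 10−5=5, 16−8=8, 16−8=8.

Dirichlet(8, 12, 10, 5, 8, 8)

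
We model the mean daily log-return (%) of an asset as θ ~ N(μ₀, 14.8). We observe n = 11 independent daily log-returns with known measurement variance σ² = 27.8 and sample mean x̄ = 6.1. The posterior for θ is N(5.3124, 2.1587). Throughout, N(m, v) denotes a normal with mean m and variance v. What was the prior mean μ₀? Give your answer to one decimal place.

μ₀ = 0.7

The posterior mean is a precision-weighted average: μ_n = (τ₀μ₀ + τ_data·x̄)/(τ₀+τ_data), with τ₀=1/σ₀² and τ_data=n/σ².
Here τ₀ = 1/14.8 = 0.067568 and τ_data = 11/27.8 = 0.395683, so τ_n = 0.463251.
Rearranging for μ₀: μ₀ = (μ_n·τ_n − τ_data·x̄)/τ₀ = (5.3124·0.463251 − 0.395683·6.1) / 0.067568 = 0.047308/0.067568 ≈ 0.7.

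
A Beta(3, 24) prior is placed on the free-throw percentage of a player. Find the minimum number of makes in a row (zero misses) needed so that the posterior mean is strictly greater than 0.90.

After k makes and 0 misses the posterior is Beta(3+k, 24), with mean (3+k)/(3+24+k).
Set (3+k)/(27+k) > 0.90 and solve: k > (0.90·27 − 3)/(1 − 0.90) = 213.000.
The smallest integer exceeding 213.000 is 214, and checking k=214: (217)/(241) = 0.9004 > 0.90.

k = 214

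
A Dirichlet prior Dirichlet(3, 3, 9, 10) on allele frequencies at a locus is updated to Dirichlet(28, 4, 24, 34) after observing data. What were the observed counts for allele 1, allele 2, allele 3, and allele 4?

For a Dirichlet(α) prior with multinomial counts c, the posterior is Dirichlet(α + c) componentwise.
Counts are posterior − prior componentwise: 28−3=25, 4−3=1, 24−9=15, 34−10=24.

counts (25, 1, 15, 24)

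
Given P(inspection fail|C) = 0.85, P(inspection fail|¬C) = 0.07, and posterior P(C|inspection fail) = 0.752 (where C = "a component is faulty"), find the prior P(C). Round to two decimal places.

Bayes' rule in odds form gives O(C|E) = O(C)·[P(E|C)/P(E|¬C)], hence O(C) = O(C|E)/LR.
Posterior odds = 0.752/(1−0.752) = 3.0323. LR = 0.85/0.07 = 12.1429.
Prior odds = 3.0323/12.1429 = 0.2497, so P(C) = 0.2497/(1+0.2497) ≈ 0.20.

P(C) = 0.20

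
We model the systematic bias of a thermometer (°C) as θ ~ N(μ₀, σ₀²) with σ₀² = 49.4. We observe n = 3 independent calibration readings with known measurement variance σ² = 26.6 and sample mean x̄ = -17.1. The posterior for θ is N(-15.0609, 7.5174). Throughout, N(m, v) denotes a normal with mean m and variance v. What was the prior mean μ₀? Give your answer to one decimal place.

μ₀ = -3.7

The posterior mean is a precision-weighted average: μ_n = (τ₀μ₀ + τ_data·x̄)/(τ₀+τ_data), with τ₀=1/σ₀² and τ_data=n/σ².
Here τ₀ = 1/49.4 = 0.020243 and τ_data = 3/26.6 = 0.112782, so τ_n = 0.133025.
Rearranging for μ₀: μ₀ = (μ_n·τ_n − τ_data·x̄)/τ₀ = (-15.0609·0.133025 − 0.112782·-17.1) / 0.020243 = -0.074904/0.020243 ≈ -3.7.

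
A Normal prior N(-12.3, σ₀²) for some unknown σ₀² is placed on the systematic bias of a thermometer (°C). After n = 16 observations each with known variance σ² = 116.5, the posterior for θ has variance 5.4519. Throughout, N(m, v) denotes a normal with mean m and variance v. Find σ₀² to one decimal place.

σ₀² = 21.7

Posterior precision equals prior precision plus data precision: 1/σ_n² = 1/σ₀² + n/σ².
So 1/σ₀² = 1/5.4519 − 16/116.5 = 0.183422 − 0.137339 = 0.046083.
Hence σ₀² = 1/0.046083 ≈ 21.7.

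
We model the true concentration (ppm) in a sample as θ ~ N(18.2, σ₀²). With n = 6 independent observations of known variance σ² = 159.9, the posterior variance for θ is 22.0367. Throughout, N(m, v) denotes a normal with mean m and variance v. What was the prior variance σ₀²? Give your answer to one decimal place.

σ₀² = 127.3

Posterior precision equals prior precision plus data precision: 1/σ_n² = 1/σ₀² + n/σ².
So 1/σ₀² = 1/22.0367 − 6/159.9 = 0.045379 − 0.037523 = 0.007856.
Hence σ₀² = 1/0.007856 ≈ 127.3.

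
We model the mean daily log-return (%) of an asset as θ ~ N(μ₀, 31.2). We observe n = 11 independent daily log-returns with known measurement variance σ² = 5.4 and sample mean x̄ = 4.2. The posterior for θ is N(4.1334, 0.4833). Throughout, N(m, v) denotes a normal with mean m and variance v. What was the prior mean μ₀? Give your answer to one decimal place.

With known observation variance, the Normal–Normal posterior has precision τ_n = τ₀ + n/σ² and mean μ_n = (τ₀μ₀ + (n/σ²)x̄)/τ_n.
Here τ₀ = 1/31.2 = 0.032051 and τ_data = 11/5.4 = 2.037037, so τ_n = 2.069088.
Rearranging for μ₀: μ₀ = (μ_n·τ_n − τ_data·x̄)/τ₀ = (4.1334·2.069088 − 2.037037·4.2) / 0.032051 = -0.003187/0.032051 ≈ -0.1.

μ₀ = -0.1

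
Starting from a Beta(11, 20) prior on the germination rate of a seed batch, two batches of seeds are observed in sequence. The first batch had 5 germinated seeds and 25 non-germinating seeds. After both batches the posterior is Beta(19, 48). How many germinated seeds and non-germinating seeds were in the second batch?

3 germinated seeds and 3 non-germinating seeds

Because Beta–binomial updating is additive in the counts, the combined data contributed (α_post−α_prior, β_post−β_prior) successes and failures.
Total across both batches: 19−11=8 germinated seeds, 48−20=28 non-germinating seeds.
Subtract the first batch: 8−5=3 germinated seeds and 28−25=3 non-germinating seeds.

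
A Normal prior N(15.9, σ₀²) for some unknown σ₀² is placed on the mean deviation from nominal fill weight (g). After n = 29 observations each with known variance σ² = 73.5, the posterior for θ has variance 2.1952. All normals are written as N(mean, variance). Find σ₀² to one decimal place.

σ₀² = 16.4

For the Normal–Normal model with known σ², precisions add: τ_n = τ₀ + n/σ².
So 1/σ₀² = 1/2.1952 − 29/73.5 = 0.455539 − 0.394558 = 0.060981.
Hence σ₀² = 1/0.060981 ≈ 16.4.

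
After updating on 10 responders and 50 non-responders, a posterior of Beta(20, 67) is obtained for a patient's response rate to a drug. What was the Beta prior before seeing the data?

Beta is conjugate to the binomial likelihood: posterior = Beta(a+s, b+f).
So a = 20 − 10 = 10 and b = 67 − 50 = 17.

Beta(10, 17)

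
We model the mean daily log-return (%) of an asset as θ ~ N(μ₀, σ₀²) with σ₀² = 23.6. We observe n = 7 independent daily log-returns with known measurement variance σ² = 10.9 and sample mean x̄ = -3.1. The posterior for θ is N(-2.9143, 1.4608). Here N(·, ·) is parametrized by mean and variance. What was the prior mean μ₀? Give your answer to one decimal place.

μ₀ = -0.1

The posterior mean is a precision-weighted average: μ_n = (τ₀μ₀ + τ_data·x̄)/(τ₀+τ_data), with τ₀=1/σ₀² and τ_data=n/σ².
Here τ₀ = 1/23.6 = 0.042373 and τ_data = 7/10.9 = 0.642202, so τ_n = 0.684575.
Rearranging for μ₀: μ₀ = (μ_n·τ_n − τ_data·x̄)/τ₀ = (-2.9143·0.684575 − 0.642202·-3.1) / 0.042373 = -0.004231/0.042373 ≈ -0.1.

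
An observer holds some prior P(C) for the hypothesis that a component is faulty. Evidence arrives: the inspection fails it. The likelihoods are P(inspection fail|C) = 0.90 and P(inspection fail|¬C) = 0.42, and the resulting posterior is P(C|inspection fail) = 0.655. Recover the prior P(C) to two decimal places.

Bayes' rule in odds form gives O(C|E) = O(C)·[P(E|C)/P(E|¬C)], hence O(C) = O(C|E)/LR.
Posterior odds = 0.655/(1−0.655) = 1.8986. LR = 0.90/0.42 = 2.1429.
Prior odds = 1.8986/2.1429 = 0.8860, so P(C) = 0.8860/(1+0.8860) ≈ 0.47.

P(C) = 0.47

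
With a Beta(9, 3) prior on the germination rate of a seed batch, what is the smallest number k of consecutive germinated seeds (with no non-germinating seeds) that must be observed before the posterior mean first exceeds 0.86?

k = 10

After k germinated seeds and 0 non-germinating seeds the posterior is Beta(9+k, 3), with mean (9+k)/(9+3+k).
Set (9+k)/(12+k) > 0.86 and solve: k > (0.86·12 − 9)/(1 − 0.86) = 9.429.
The smallest integer exceeding 9.429 is 10.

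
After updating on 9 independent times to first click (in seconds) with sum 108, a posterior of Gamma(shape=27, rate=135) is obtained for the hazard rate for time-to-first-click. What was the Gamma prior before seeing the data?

Gamma–exponential conjugacy: posterior shape = α + n, posterior rate = β + Σtᵢ.
So α = 27 − 9 = 18 and β = 135 − 108 = 27.

Gamma(shape=18, rate=27)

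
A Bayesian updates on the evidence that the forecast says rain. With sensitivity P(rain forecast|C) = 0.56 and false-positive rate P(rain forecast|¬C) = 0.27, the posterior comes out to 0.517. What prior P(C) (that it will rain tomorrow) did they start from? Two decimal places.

P(C) = 0.34

In odds form, posterior odds = prior odds × likelihood ratio, so prior odds = posterior odds ÷ LR.
Posterior odds = 0.517/(1−0.517) = 1.0704. LR = 0.56/0.27 = 2.0741.
Prior odds = 1.0704/2.0741 = 0.5161, so P(C) = 0.5161/(1+0.5161) ≈ 0.34.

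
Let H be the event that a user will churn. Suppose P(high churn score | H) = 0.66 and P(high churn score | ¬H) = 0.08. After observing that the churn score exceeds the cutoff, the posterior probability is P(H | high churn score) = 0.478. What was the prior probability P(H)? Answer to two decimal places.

P(H) = 0.10

In odds form, posterior odds = prior odds × likelihood ratio, so prior odds = posterior odds ÷ LR.
Posterior odds = 0.478/(1−0.478) = 0.9157. LR = 0.66/0.08 = 8.2500.
Prior odds = 0.9157/8.2500 = 0.1110, so P(H) = 0.1110/(1+0.1110) ≈ 0.10.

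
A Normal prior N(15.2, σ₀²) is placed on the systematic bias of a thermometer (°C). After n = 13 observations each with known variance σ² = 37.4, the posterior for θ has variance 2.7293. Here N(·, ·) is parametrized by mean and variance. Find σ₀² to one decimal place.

For the Normal–Normal model with known σ², precisions add: τ_n = τ₀ + n/σ².
So 1/σ₀² = 1/2.7293 − 13/37.4 = 0.366394 − 0.347594 = 0.018800.
Hence σ₀² = 1/0.018800 ≈ 53.2.

σ₀² = 53.2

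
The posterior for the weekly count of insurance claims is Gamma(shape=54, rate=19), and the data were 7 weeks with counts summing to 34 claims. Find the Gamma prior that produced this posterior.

Gamma(shape=20, rate=12)

A Gamma(α, β) prior (rate parametrization) on a Poisson rate with n observations summing to S gives posterior Gamma(α+S, β+n).
So α = 54 − 34 = 20 and β = 19 − 7 = 12.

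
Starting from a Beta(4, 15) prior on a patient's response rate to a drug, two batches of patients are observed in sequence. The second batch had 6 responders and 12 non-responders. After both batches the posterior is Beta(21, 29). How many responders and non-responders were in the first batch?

11 responders and 2 non-responders

Because Beta–binomial updating is additive in the counts, the combined data contributed (α_post−α_prior, β_post−β_prior) successes and failures.
Total across both batches: 21−4=17 responders, 29−15=14 non-responders.
Subtract the second batch: 17−6=11 responders and 14−12=2 non-responders.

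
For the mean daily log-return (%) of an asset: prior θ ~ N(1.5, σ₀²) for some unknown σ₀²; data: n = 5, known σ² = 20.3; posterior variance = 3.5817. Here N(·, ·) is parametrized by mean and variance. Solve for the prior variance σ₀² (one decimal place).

σ₀² = 30.4

For the Normal–Normal model with known σ², precisions add: τ_n = τ₀ + n/σ².
So 1/σ₀² = 1/3.5817 − 5/20.3 = 0.279197 − 0.246305 = 0.032892.
Hence σ₀² = 1/0.032892 ≈ 30.4.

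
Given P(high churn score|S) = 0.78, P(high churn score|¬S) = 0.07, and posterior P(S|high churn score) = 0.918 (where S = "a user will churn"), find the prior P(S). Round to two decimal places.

P(S) = 0.50

Bayes' rule in odds form gives O(S|E) = O(S)·[P(E|S)/P(E|¬S)], hence O(S) = O(S|E)/LR.
Posterior odds = 0.918/(1−0.918) = 11.1951. LR = 0.78/0.07 = 11.1429.
Prior odds = 11.1951/11.1429 = 1.0047, so P(S) = 1.0047/(1+1.0047) ≈ 0.50.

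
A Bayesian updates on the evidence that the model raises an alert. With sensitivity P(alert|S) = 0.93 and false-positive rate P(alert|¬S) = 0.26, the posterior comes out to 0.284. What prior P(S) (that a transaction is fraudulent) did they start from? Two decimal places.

P(S) = 0.10

Bayes' rule in odds form gives O(S|E) = O(S)·[P(E|S)/P(E|¬S)], hence O(S) = O(S|E)/LR.
Posterior odds = 0.284/(1−0.284) = 0.3966. LR = 0.93/0.26 = 3.5769.
Prior odds = 0.3966/3.5769 = 0.1109, so P(S) = 0.1109/(1+0.1109) ≈ 0.10.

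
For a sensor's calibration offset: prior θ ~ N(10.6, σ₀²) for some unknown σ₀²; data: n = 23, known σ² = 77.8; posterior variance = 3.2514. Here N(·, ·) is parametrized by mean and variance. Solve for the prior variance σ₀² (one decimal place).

For the Normal–Normal model with known σ², precisions add: τ_n = τ₀ + n/σ².
So 1/σ₀² = 1/3.2514 − 23/77.8 = 0.307560 − 0.295630 = 0.011930.
Hence σ₀² = 1/0.011930 ≈ 83.8.

σ₀² = 83.8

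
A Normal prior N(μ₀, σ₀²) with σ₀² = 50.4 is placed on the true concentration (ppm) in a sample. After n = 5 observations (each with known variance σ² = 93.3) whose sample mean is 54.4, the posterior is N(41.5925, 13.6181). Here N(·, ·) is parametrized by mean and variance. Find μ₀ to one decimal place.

With known observation variance, the Normal–Normal posterior has precision τ_n = τ₀ + n/σ² and mean μ_n = (τ₀μ₀ + (n/σ²)x̄)/τ_n.
Here τ₀ = 1/50.4 = 0.019841 and τ_data = 5/93.3 = 0.053591, so τ_n = 0.073432.
Rearranging for μ₀: μ₀ = (μ_n·τ_n − τ_data·x̄)/τ₀ = (41.5925·0.073432 − 0.053591·54.4) / 0.019841 = 0.138870/0.019841 ≈ 7.0.

μ₀ = 7.0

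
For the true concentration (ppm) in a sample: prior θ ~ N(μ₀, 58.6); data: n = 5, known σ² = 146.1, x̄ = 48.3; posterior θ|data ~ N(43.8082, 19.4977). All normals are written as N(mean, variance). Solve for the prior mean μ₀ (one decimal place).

μ₀ = 34.8

The posterior mean is a precision-weighted average: μ_n = (τ₀μ₀ + τ_data·x̄)/(τ₀+τ_data), with τ₀=1/σ₀² and τ_data=n/σ².
Here τ₀ = 1/58.6 = 0.017065 and τ_data = 5/146.1 = 0.034223, so τ_n = 0.051288.
Rearranging for μ₀: μ₀ = (μ_n·τ_n − τ_data·x̄)/τ₀ = (43.8082·0.051288 − 0.034223·48.3) / 0.017065 = 0.593864/0.017065 ≈ 34.8.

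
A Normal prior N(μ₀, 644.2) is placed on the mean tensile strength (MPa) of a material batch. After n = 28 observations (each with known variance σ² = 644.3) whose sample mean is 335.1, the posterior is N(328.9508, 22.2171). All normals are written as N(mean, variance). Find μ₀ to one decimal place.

The posterior mean is a precision-weighted average: μ_n = (τ₀μ₀ + τ_data·x̄)/(τ₀+τ_data), with τ₀=1/σ₀² and τ_data=n/σ².
Here τ₀ = 1/644.2 = 0.001552 and τ_data = 28/644.3 = 0.043458, so τ_n = 0.045010.
Rearranging for μ₀: μ₀ = (μ_n·τ_n − τ_data·x̄)/τ₀ = (328.9508·0.045010 − 0.043458·335.1) / 0.001552 = 0.243300/0.001552 ≈ 156.8.

μ₀ = 156.8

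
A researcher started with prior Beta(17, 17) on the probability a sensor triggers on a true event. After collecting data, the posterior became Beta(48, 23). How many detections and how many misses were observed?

Beta is conjugate to the binomial likelihood: posterior = Beta(α+s, β+f).
So s = 48 − 17 = 31 and f = 23 − 17 = 6.

31 detections and 6 misses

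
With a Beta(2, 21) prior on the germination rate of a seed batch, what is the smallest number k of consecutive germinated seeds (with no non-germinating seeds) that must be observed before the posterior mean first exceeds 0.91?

k = 211

After k germinated seeds and 0 non-germinating seeds the posterior is Beta(2+k, 21), with mean (2+k)/(2+21+k).
Set (2+k)/(23+k) > 0.91 and solve: k > (0.91·23 − 2)/(1 − 0.91) = 210.333.
The smallest integer exceeding 210.333 is 211.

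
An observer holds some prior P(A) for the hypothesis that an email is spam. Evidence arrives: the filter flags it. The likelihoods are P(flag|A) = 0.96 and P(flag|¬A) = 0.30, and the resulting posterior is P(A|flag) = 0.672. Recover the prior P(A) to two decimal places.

P(A) = 0.39

In odds form, posterior odds = prior odds × likelihood ratio, so prior odds = posterior odds ÷ LR.
Posterior odds = 0.672/(1−0.672) = 2.0488. LR = 0.96/0.30 = 3.2000.
Prior odds = 2.0488/3.2000 = 0.6402, so P(A) = 0.6402/(1+0.6402) ≈ 0.39.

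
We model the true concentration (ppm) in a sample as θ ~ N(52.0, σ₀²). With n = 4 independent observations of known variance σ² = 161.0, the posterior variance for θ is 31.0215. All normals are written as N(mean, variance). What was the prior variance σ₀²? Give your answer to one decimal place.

σ₀² = 135.3

For the Normal–Normal model with known σ², precisions add: τ_n = τ₀ + n/σ².
So 1/σ₀² = 1/31.0215 − 4/161.0 = 0.032236 − 0.024845 = 0.007391.
Hence σ₀² = 1/0.007391 ≈ 135.3.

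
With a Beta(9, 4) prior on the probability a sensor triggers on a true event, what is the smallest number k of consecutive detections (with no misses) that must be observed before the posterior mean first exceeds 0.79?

k = 7

After k detections and 0 misses the posterior is Beta(9+k, 4), with mean (9+k)/(9+4+k).
Set (9+k)/(13+k) > 0.79 and solve: k > (0.79·13 − 9)/(1 − 0.79) = 6.048.
The smallest integer exceeding 6.048 is 7.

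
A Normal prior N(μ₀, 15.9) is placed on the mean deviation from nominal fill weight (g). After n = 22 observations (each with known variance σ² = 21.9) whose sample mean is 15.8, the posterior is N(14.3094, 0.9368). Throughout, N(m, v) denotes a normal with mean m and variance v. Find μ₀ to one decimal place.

μ₀ = -9.5

The posterior mean is a precision-weighted average: μ_n = (τ₀μ₀ + τ_data·x̄)/(τ₀+τ_data), with τ₀=1/σ₀² and τ_data=n/σ².
Here τ₀ = 1/15.9 = 0.062893 and τ_data = 22/21.9 = 1.004566, so τ_n = 1.067459.
Rearranging for μ₀: μ₀ = (μ_n·τ_n − τ_data·x̄)/τ₀ = (14.3094·1.067459 − 1.004566·15.8) / 0.062893 = -0.597445/0.062893 ≈ -9.5.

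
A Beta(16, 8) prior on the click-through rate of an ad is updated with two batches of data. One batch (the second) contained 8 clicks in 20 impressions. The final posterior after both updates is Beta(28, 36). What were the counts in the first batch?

4 clicks and 16 non-clicks

Because Beta–binomial updating is additive in the counts, the combined data contributed (α_post−α_prior, β_post−β_prior) successes and failures.
Total across both batches: 28−16=12 clicks, 36−8=28 non-clicks.
Subtract the second batch: 12−8=4 clicks and 28−12=16 non-clicks.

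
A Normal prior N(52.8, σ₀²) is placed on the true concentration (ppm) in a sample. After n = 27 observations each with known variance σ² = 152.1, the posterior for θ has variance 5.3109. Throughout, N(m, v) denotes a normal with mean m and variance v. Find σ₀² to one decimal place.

σ₀² = 92.8

For the Normal–Normal model with known σ², precisions add: τ_n = τ₀ + n/σ².
So 1/σ₀² = 1/5.3109 − 27/152.1 = 0.188292 − 0.177515 = 0.010777.
Hence σ₀² = 1/0.010777 ≈ 92.8.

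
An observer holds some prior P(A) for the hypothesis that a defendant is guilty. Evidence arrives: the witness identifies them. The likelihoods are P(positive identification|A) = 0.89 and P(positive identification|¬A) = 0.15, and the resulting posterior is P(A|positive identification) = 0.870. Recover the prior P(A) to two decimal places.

In odds form, posterior odds = prior odds × likelihood ratio, so prior odds = posterior odds ÷ LR.
Posterior odds = 0.870/(1−0.870) = 6.6923. LR = 0.89/0.15 = 5.9333.
Prior odds = 6.6923/5.9333 = 1.1279, so P(A) = 1.1279/(1+1.1279) ≈ 0.53.

P(A) = 0.53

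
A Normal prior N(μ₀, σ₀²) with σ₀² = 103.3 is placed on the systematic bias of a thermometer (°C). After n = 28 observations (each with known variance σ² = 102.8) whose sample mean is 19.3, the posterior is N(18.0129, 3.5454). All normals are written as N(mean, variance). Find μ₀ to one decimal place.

μ₀ = -18.2

The posterior mean is a precision-weighted average: μ_n = (τ₀μ₀ + τ_data·x̄)/(τ₀+τ_data), with τ₀=1/σ₀² and τ_data=n/σ².
Here τ₀ = 1/103.3 = 0.009681 and τ_data = 28/102.8 = 0.272374, so τ_n = 0.282055.
Rearranging for μ₀: μ₀ = (μ_n·τ_n − τ_data·x̄)/τ₀ = (18.0129·0.282055 − 0.272374·19.3) / 0.009681 = -0.176190/0.009681 ≈ -18.2.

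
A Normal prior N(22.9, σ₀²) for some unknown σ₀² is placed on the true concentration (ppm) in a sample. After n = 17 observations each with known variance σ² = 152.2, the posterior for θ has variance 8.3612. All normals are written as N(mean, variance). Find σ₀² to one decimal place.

Posterior precision equals prior precision plus data precision: 1/σ_n² = 1/σ₀² + n/σ².
So 1/σ₀² = 1/8.3612 − 17/152.2 = 0.119600 − 0.111695 = 0.007905.
Hence σ₀² = 1/0.007905 ≈ 126.5.

σ₀² = 126.5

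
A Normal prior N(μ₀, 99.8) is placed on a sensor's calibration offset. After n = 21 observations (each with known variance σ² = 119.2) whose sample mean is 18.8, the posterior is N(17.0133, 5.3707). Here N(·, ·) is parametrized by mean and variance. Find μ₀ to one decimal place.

With known observation variance, the Normal–Normal posterior has precision τ_n = τ₀ + n/σ² and mean μ_n = (τ₀μ₀ + (n/σ²)x̄)/τ_n.
Here τ₀ = 1/99.8 = 0.010020 and τ_data = 21/119.2 = 0.176174, so τ_n = 0.186194.
Rearranging for μ₀: μ₀ = (μ_n·τ_n − τ_data·x̄)/τ₀ = (17.0133·0.186194 − 0.176174·18.8) / 0.010020 = -0.144297/0.010020 ≈ -14.4.

μ₀ = -14.4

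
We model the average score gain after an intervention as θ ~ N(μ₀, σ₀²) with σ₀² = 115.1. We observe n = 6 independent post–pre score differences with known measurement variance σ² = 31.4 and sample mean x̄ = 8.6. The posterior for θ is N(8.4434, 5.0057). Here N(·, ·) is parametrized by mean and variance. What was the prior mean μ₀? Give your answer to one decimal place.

μ₀ = 5.0

With known observation variance, the Normal–Normal posterior has precision τ_n = τ₀ + n/σ² and mean μ_n = (τ₀μ₀ + (n/σ²)x̄)/τ_n.
Here τ₀ = 1/115.1 = 0.008688 and τ_data = 6/31.4 = 0.191083, so τ_n = 0.199771.
Rearranging for μ₀: μ₀ = (μ_n·τ_n − τ_data·x̄)/τ₀ = (8.4434·0.199771 − 0.191083·8.6) / 0.008688 = 0.043433/0.008688 ≈ 5.0.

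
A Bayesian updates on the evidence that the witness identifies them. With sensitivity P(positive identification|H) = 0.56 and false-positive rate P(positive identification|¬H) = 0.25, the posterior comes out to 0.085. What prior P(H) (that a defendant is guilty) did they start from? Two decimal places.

In odds form, posterior odds = prior odds × likelihood ratio, so prior odds = posterior odds ÷ LR.
Posterior odds = 0.085/(1−0.085) = 0.0929. LR = 0.56/0.25 = 2.2400.
Prior odds = 0.0929/2.2400 = 0.0415, so P(H) = 0.0415/(1+0.0415) ≈ 0.04.

P(H) = 0.04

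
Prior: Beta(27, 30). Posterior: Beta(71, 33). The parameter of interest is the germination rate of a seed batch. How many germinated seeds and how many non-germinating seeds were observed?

A Beta(a, b) prior with s successes and f failures in binomial data gives a Beta(a+s, b+f) posterior.
Match parameters: s=71−27=44, f=33−30=3.

44 germinated seeds and 3 non-germinating seeds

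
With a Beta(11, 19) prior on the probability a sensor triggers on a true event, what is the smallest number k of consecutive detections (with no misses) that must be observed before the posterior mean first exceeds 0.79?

k = 61

After k detections and 0 misses the posterior is Beta(11+k, 19), with mean (11+k)/(11+19+k).
Set (11+k)/(30+k) > 0.79 and solve: k > (0.79·30 − 11)/(1 − 0.79) = 60.476.
The smallest integer exceeding 60.476 is 61, and checking k=61: (72)/(91) = 0.7912 > 0.79.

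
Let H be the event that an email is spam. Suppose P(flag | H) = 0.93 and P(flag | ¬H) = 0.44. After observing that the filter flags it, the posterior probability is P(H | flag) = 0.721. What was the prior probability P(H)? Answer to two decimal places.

Bayes' rule in odds form gives O(H|E) = O(H)·[P(E|H)/P(E|¬H)], hence O(H) = O(H|E)/LR.
Posterior odds = 0.721/(1−0.721) = 2.5842. LR = 0.93/0.44 = 2.1136.
Prior odds = 2.5842/2.1136 = 1.2227, so P(H) = 1.2227/(1+1.2227) ≈ 0.55.

P(H) = 0.55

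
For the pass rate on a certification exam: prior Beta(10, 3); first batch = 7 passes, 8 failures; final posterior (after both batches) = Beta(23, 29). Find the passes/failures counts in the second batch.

6 passes and 18 failures

Sequential conjugate updates are equivalent to a single update on the pooled data, so total successes = posterior α − prior α and total failures = posterior β − prior β.
Total across both batches: 23−10=13 passes, 29−3=26 failures.
Subtract the first batch: 13−7=6 passes and 26−8=18 failures.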